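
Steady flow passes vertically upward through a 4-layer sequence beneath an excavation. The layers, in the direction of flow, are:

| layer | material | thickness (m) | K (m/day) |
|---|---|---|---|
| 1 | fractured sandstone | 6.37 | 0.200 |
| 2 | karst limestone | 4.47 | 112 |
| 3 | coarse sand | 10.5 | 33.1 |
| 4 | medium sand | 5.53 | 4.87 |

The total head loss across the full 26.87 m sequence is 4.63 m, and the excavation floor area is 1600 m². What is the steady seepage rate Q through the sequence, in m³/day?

Flow is perpendicular to layering, so the layers act in series and the equivalent K is the thickness-weighted harmonic mean.
Total thickness L = 6.37 + 4.47 + 10.5 + 5.53 = 26.87 m.
Σ(b_i/K_i) = 6.37/0.200 + 4.47/112 + 10.5/33.1 + 5.53/4.87 = 33.34 d.
K_eq = L / Σ(b_i/K_i) = 26.87 / 33.34 = 0.8059 m/day.
Q = K_eq · A · (Δh/L) = 0.8059 × 1600 × (4.63/26.87) = 222.2 m³/day.

222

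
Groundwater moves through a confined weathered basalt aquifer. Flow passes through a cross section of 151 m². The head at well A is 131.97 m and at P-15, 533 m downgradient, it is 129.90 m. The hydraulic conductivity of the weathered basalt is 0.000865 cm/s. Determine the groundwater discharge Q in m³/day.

Convert K: 0.000865 cm/s × 864 = 0.7474 m/day.
Hydraulic gradient i = (131.97 − 129.90) / 533 = 2.07 / 533 = 0.003884.
Darcy's law: Q = K · A · i = 0.7474 × 151.0 × 0.003884 = 0.4383 m³/day.

0.438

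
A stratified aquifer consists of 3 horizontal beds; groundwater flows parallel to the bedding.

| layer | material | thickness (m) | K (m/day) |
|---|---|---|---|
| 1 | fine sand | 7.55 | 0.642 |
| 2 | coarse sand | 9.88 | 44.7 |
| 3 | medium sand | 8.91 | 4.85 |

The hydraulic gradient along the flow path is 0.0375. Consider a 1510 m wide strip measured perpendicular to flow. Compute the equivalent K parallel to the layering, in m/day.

Flow is parallel to layering, so each bed carries its own Darcy discharge and the transmissivities add.
Σ(K_i·b_i) = 0.642×7.55 + 44.7×9.88 + 4.85×8.91 = 489.7 m²/day.
Total thickness b = 26.34 m, so K_eq = Σ(K_i·b_i)/b = 18.59 m/day.

18.6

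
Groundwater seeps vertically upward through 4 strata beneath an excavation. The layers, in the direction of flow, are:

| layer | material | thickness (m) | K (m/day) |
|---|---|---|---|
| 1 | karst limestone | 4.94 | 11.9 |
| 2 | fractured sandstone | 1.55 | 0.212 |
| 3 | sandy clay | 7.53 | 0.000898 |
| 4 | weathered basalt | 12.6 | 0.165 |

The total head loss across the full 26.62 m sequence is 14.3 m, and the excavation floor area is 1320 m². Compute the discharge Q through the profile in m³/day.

Flow is perpendicular to layering, so the layers act in series and the equivalent K is the thickness-weighted harmonic mean.
Total thickness L = 4.94 + 1.55 + 7.53 + 12.6 = 26.62 m.
Σ(b_i/K_i) = 4.94/11.9 + 1.55/0.212 + 7.53/0.000898 + 12.6/0.165 = 8469 d.
K_eq = L / Σ(b_i/K_i) = 26.62 / 8469 = 0.003143 m/day.
Q = K_eq · A · (Δh/L) = 0.003143 × 1320 × (14.3/26.62) = 2.229 m³/day.

2.23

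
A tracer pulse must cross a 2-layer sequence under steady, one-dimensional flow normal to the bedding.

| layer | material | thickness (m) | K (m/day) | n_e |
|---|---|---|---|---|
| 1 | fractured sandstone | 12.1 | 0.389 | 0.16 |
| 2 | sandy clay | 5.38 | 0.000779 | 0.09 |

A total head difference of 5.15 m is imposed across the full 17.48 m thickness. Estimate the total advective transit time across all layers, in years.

With flow normal to the layers, continuity requires the same specific discharge q through every layer.
Σ(b_i/K_i) = 12.1/0.389 + 5.38/0.000779 = 6937 d.
q = Δh / Σ(b_i/K_i) = 5.15 / 6937 = 0.0007424 m/day.
In each layer the seepage velocity is v_i = q/n_i, so the layer transit time is t_i = b_i·n_i / q:
  layer 1 (fractured sandstone): t_1 = 12.1 × 0.16 / 0.0007424 = 2608 d
  layer 2 (sandy clay): t_2 = 5.38 × 0.09 / 0.0007424 = 652.2 d
Total t = Σ t_i = 3260 days = 8.926 years.

8.93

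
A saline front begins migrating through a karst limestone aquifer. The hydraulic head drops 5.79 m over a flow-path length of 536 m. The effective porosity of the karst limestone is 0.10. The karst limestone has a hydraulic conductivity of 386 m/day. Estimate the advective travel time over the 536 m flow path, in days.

Hydraulic gradient i = Δh / L = 5.79 / 536 = 0.01080.
Darcy flux q = K · i = 386.0 × 0.01080 = 4.170 m/day.
Seepage velocity v = q / n_e = 4.170 / 0.10 = 41.70 m/day.
Travel time t = L / v = 536 / 41.70 = 12.85 days.

12.9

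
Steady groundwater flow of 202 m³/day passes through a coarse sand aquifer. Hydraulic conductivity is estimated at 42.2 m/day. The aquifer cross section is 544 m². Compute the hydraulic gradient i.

0.00880

From Q = K·A·i, i = Q / (K·A) = 202 / (42.20 × 544.0) = 0.008799.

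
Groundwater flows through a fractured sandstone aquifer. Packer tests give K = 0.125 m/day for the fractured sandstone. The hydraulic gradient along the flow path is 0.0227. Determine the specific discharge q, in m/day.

0.00284

Hydraulic gradient i = 0.0227.
Specific discharge q = K · i = 0.1250 × 0.02270 = 0.002838 m/day.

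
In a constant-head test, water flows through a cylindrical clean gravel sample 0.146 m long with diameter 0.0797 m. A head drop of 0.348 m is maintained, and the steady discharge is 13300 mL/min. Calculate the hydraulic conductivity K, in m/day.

Cross-sectional area A = π·(d/2)² = π × (0.0797/2)² = 0.004989 m².
Convert discharge: 13300 mL/min = 0.0002217 m³/s.
Darcy's law rearranged: K = Q·L / (A·Δh) = 0.0002217 × 0.146 / (0.004989 × 0.348) = 0.01864 m/s = 1611 m/day.

1610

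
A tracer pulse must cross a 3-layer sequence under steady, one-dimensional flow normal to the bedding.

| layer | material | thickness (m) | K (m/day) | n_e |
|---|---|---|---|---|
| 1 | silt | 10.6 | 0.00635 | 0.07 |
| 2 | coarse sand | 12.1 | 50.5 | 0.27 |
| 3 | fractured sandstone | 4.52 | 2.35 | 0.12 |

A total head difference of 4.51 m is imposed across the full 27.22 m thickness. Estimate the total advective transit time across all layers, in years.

With flow normal to the layers, continuity requires the same specific discharge q through every layer.
Σ(b_i/K_i) = 10.6/0.00635 + 12.1/50.5 + 4.52/2.35 = 1671 d.
q = Δh / Σ(b_i/K_i) = 4.51 / 1671 = 0.002698 m/day.
In each layer the seepage velocity is v_i = q/n_i, so the layer transit time is t_i = b_i·n_i / q:
  layer 1 (silt): t_1 = 10.6 × 0.07 / 0.002698 = 275.0 d
  layer 2 (coarse sand): t_2 = 12.1 × 0.27 / 0.002698 = 1211 d
  layer 3 (fractured sandstone): t_3 = 4.52 × 0.12 / 0.002698 = 201.0 d
Total t = Σ t_i = 1687 days = 4.618 years.

4.62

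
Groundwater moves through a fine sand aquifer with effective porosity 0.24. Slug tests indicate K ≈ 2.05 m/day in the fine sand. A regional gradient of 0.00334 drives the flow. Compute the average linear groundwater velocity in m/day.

0.0285

Hydraulic gradient i = 0.00334.
Darcy flux q = K · i = 2.050 × 0.003340 = 0.006847 m/day.
Seepage velocity v = q / n_e = 0.006847 / 0.24 = 0.02853 m/day.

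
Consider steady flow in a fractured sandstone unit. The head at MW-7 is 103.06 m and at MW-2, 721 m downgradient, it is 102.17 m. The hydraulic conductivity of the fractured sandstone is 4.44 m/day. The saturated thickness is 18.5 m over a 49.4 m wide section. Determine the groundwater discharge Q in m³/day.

5.01

Cross-sectional area A = 49.4 × 18.5 = 913.9 m².
Hydraulic gradient i = (103.06 − 102.17) / 721 = 0.89 / 721 = 0.001234.
Darcy's law: Q = K · A · i = 4.440 × 913.9 × 0.001234 = 5.009 m³/day.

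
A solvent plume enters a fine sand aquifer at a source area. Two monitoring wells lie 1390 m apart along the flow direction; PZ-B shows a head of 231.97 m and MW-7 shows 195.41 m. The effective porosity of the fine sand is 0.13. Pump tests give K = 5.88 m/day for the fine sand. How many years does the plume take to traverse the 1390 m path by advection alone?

3.20

Hydraulic gradient i = (231.97 − 195.41) / 1390 = 36.56 / 1390 = 0.02630.
Darcy flux q = K · i = 5.880 × 0.02630 = 0.1547 m/day.
Seepage velocity v = q / n_e = 0.1547 / 0.13 = 1.190 m/day.
Travel time t = L / v = 1390 / 1.190 = 1168 days = 3.199 years.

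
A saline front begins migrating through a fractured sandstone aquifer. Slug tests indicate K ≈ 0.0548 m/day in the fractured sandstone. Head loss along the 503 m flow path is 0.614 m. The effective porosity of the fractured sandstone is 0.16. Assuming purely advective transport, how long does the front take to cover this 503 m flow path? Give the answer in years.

3290

Hydraulic gradient i = Δh / L = 0.614 / 503 = 0.001221.
Darcy flux q = K · i = 0.05480 × 0.001221 = 6.689e-05 m/day.
Seepage velocity v = q / n_e = 6.689e-05 / 0.16 = 0.0004181 m/day.
Travel time t = L / v = 503 / 0.0004181 = 1.203e+06 days = 3294 years.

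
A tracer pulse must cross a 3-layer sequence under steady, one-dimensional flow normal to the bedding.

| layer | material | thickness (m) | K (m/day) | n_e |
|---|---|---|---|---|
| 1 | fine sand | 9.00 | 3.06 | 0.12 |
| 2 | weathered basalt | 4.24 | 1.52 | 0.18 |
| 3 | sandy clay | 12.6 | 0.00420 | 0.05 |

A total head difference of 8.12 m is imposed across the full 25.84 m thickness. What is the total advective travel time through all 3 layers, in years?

2.51

With flow normal to the layers, continuity requires the same specific discharge q through every layer.
Σ(b_i/K_i) = 9.00/3.06 + 4.24/1.52 + 12.6/0.00420 = 3006 d.
q = Δh / Σ(b_i/K_i) = 8.12 / 3006 = 0.002702 m/day.
In each layer the seepage velocity is v_i = q/n_i, so the layer transit time is t_i = b_i·n_i / q:
  layer 1 (fine sand): t_1 = 9.00 × 0.12 / 0.002702 = 399.8 d
  layer 2 (weathered basalt): t_2 = 4.24 × 0.18 / 0.002702 = 282.5 d
  layer 3 (sandy clay): t_3 = 12.6 × 0.05 / 0.002702 = 233.2 d
Total t = Σ t_i = 915.5 days = 2.506 years.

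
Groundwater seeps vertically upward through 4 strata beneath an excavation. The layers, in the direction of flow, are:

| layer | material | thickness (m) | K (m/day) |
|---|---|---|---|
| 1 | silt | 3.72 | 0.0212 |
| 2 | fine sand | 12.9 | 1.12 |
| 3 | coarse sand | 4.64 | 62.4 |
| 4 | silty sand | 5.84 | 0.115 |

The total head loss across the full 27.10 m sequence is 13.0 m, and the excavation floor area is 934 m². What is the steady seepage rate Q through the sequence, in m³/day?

51.0

Flow is perpendicular to layering, so the layers act in series and the equivalent K is the thickness-weighted harmonic mean.
Total thickness L = 3.72 + 12.9 + 4.64 + 5.84 = 27.10 m.
Σ(b_i/K_i) = 3.72/0.0212 + 12.9/1.12 + 4.64/62.4 + 5.84/0.115 = 237.8 d.
K_eq = L / Σ(b_i/K_i) = 27.10 / 237.8 = 0.1139 m/day.
Q = K_eq · A · (Δh/L) = 0.1139 × 934 × (13.0/27.10) = 51.05 m³/day.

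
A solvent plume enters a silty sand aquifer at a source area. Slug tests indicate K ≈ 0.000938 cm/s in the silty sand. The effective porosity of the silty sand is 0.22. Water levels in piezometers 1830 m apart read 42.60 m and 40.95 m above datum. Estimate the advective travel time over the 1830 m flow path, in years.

1510

Convert K: 0.000938 cm/s × 864 = 0.8104 m/day.
Hydraulic gradient i = (42.60 − 40.95) / 1830 = 1.65 / 1830 = 0.0009016.
Darcy flux q = K · i = 0.8104 × 0.0009016 = 0.0007307 m/day.
Seepage velocity v = q / n_e = 0.0007307 / 0.22 = 0.003321 m/day.
Travel time t = L / v = 1830 / 0.003321 = 5.510e+05 days = 1508 years.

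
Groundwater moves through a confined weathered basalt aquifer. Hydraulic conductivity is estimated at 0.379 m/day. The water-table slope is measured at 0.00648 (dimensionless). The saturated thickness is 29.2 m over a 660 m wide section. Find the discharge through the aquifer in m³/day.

Cross-sectional area A = 660 × 29.2 = 19272 m².
Hydraulic gradient i = 0.00648.
Darcy's law: Q = K · A · i = 0.3790 × 19272 × 0.006480 = 47.33 m³/day.

47.3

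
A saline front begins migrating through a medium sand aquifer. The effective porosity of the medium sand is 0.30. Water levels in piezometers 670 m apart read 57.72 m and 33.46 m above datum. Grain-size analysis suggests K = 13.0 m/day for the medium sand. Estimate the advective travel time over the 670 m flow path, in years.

1.17

Hydraulic gradient i = (57.72 − 33.46) / 670 = 24.26 / 670 = 0.03621.
Darcy flux q = K · i = 13.00 × 0.03621 = 0.4707 m/day.
Seepage velocity v = q / n_e = 0.4707 / 0.30 = 1.569 m/day.
Travel time t = L / v = 670 / 1.569 = 427.0 days = 1.169 years.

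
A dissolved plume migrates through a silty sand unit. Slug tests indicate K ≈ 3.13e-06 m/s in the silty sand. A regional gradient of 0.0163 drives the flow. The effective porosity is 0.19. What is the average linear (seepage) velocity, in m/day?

Convert K: 3.13e-06 m/s × 86400 = 0.2704 m/day.
Hydraulic gradient i = 0.0163.
Darcy flux q = K · i = 0.2704 × 0.01630 = 0.004408 m/day.
Seepage velocity v = q / n_e = 0.004408 / 0.19 = 0.02320 m/day.

0.0232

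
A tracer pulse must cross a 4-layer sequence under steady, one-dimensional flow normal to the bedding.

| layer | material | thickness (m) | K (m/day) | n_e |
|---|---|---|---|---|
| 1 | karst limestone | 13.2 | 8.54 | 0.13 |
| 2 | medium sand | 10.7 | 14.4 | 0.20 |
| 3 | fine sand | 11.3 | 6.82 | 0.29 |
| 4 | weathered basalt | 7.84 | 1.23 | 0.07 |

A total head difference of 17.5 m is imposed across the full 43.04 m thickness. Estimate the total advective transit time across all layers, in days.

4.53

With flow normal to the layers, continuity requires the same specific discharge q through every layer.
Σ(b_i/K_i) = 13.2/8.54 + 10.7/14.4 + 11.3/6.82 + 7.84/1.23 = 10.32 d.
q = Δh / Σ(b_i/K_i) = 17.5 / 10.32 = 1.696 m/day.
In each layer the seepage velocity is v_i = q/n_i, so the layer transit time is t_i = b_i·n_i / q:
  layer 1 (karst limestone): t_1 = 13.2 × 0.13 / 1.696 = 1.012 d
  layer 2 (medium sand): t_2 = 10.7 × 0.20 / 1.696 = 1.262 d
  layer 3 (fine sand): t_3 = 11.3 × 0.29 / 1.696 = 1.932 d
  layer 4 (weathered basalt): t_4 = 7.84 × 0.07 / 1.696 = 0.3236 d
Total t = Σ t_i = 4.530 days.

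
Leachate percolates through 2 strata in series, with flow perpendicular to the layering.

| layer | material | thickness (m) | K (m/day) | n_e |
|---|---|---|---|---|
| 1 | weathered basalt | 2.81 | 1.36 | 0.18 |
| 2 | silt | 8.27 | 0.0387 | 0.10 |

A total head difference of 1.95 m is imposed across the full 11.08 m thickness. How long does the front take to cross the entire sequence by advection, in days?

With flow normal to the layers, continuity requires the same specific discharge q through every layer.
Σ(b_i/K_i) = 2.81/1.36 + 8.27/0.0387 = 215.8 d.
q = Δh / Σ(b_i/K_i) = 1.95 / 215.8 = 0.009038 m/day.
In each layer the seepage velocity is v_i = q/n_i, so the layer transit time is t_i = b_i·n_i / q:
  layer 1 (weathered basalt): t_1 = 2.81 × 0.18 / 0.009038 = 55.97 d
  layer 2 (silt): t_2 = 8.27 × 0.10 / 0.009038 = 91.50 d
Total t = Σ t_i = 147.5 days.

147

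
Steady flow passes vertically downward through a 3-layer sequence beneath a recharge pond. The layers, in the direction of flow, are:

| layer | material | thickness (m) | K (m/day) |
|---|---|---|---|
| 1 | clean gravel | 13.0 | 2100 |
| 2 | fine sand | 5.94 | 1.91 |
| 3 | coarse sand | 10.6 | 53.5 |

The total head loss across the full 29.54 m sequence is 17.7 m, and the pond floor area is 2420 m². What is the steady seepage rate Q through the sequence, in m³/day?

Flow is perpendicular to layering, so the layers act in series and the equivalent K is the thickness-weighted harmonic mean.
Total thickness L = 13.0 + 5.94 + 10.6 = 29.54 m.
Σ(b_i/K_i) = 13.0/2100 + 5.94/1.91 + 10.6/53.5 = 3.314 d.
K_eq = L / Σ(b_i/K_i) = 29.54 / 3.314 = 8.913 m/day.
Q = K_eq · A · (Δh/L) = 8.913 × 2420 × (17.7/29.54) = 12924 m³/day.

12900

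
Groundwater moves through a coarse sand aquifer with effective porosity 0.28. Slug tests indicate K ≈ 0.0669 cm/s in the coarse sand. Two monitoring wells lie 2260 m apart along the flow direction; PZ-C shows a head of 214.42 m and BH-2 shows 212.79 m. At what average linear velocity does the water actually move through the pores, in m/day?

0.149

Convert K: 0.0669 cm/s × 864 = 57.80 m/day.
Hydraulic gradient i = (214.42 − 212.79) / 2260 = 1.63 / 2260 = 0.0007212.
Darcy flux q = K · i = 57.80 × 0.0007212 = 0.04169 m/day.
Seepage velocity v = q / n_e = 0.04169 / 0.28 = 0.1489 m/day.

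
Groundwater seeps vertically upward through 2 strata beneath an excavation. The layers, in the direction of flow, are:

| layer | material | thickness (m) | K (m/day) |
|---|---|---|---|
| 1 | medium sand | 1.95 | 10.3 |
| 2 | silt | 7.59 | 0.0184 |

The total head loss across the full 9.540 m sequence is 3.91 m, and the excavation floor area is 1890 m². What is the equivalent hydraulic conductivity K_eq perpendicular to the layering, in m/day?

Flow is perpendicular to layering, so the layers act in series and the equivalent K is the thickness-weighted harmonic mean.
Total thickness L = 1.95 + 7.59 = 9.540 m.
Σ(b_i/K_i) = 1.95/10.3 + 7.59/0.0184 = 412.7 d.
K_eq = L / Σ(b_i/K_i) = 9.540 / 412.7 = 0.02312 m/day.

0.0231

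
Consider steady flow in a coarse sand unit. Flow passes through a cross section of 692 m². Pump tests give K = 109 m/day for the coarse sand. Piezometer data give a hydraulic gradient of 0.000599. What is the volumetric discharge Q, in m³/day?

Hydraulic gradient i = 0.000599.
Darcy's law: Q = K · A · i = 109.0 × 692.0 × 0.0005990 = 45.18 m³/day.

45.2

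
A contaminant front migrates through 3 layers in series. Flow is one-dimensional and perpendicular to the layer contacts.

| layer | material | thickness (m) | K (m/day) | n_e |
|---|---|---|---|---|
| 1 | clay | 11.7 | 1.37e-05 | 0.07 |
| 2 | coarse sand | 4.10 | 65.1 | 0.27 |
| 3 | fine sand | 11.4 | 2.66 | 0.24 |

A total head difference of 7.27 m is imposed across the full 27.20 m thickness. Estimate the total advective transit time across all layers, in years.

With flow normal to the layers, continuity requires the same specific discharge q through every layer.
Σ(b_i/K_i) = 11.7/1.37e-05 + 4.10/65.1 + 11.4/2.66 = 8.540e+05 d.
q = Δh / Σ(b_i/K_i) = 7.27 / 8.540e+05 = 8.513e-06 m/day.
In each layer the seepage velocity is v_i = q/n_i, so the layer transit time is t_i = b_i·n_i / q:
  layer 1 (clay): t_1 = 11.7 × 0.07 / 8.513e-06 = 96209 d
  layer 2 (coarse sand): t_2 = 4.10 × 0.27 / 8.513e-06 = 1.300e+05 d
  layer 3 (fine sand): t_3 = 11.4 × 0.24 / 8.513e-06 = 3.214e+05 d
Total t = Σ t_i = 5.477e+05 days = 1499 years.

1500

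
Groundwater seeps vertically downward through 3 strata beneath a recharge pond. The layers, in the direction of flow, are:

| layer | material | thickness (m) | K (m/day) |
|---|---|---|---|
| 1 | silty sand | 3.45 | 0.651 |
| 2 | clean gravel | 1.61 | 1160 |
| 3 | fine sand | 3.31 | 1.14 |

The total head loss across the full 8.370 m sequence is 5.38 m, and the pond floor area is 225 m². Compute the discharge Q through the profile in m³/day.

Flow is perpendicular to layering, so the layers act in series and the equivalent K is the thickness-weighted harmonic mean.
Total thickness L = 3.45 + 1.61 + 3.31 = 8.370 m.
Σ(b_i/K_i) = 3.45/0.651 + 1.61/1160 + 3.31/1.14 = 8.204 d.
K_eq = L / Σ(b_i/K_i) = 8.370 / 8.204 = 1.020 m/day.
Q = K_eq · A · (Δh/L) = 1.020 × 225 × (5.38/8.370) = 147.5 m³/day.

148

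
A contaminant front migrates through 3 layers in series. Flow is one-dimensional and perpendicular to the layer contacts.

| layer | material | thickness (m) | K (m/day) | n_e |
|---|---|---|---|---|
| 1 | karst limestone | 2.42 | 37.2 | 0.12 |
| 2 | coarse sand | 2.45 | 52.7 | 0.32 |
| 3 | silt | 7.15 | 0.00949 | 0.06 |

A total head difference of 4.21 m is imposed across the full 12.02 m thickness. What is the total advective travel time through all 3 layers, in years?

With flow normal to the layers, continuity requires the same specific discharge q through every layer.
Σ(b_i/K_i) = 2.42/37.2 + 2.45/52.7 + 7.15/0.00949 = 753.5 d.
q = Δh / Σ(b_i/K_i) = 4.21 / 753.5 = 0.005587 m/day.
In each layer the seepage velocity is v_i = q/n_i, so the layer transit time is t_i = b_i·n_i / q:
  layer 1 (karst limestone): t_1 = 2.42 × 0.12 / 0.005587 = 51.98 d
  layer 2 (coarse sand): t_2 = 2.45 × 0.32 / 0.005587 = 140.3 d
  layer 3 (silt): t_3 = 7.15 × 0.06 / 0.005587 = 76.79 d
Total t = Σ t_i = 269.1 days = 0.7367 years.

0.737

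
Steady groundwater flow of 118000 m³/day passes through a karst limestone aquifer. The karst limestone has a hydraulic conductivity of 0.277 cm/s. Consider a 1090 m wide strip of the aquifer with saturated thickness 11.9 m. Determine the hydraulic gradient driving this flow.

Convert K: 0.277 cm/s × 864 = 239.3 m/day.
Cross-sectional area A = 1090 × 11.9 = 12971 m².
From Q = K·A·i, i = Q / (K·A) = 118000 / (239.3 × 12971) = 0.03801.

0.0380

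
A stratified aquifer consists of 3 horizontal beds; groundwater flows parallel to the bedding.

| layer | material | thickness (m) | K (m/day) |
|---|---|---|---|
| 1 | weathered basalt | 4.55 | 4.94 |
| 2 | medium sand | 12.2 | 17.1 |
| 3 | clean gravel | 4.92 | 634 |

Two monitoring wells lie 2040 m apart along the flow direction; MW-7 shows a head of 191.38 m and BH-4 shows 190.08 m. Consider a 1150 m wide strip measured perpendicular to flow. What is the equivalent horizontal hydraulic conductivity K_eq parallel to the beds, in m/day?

155

Flow is parallel to layering, so each bed carries its own Darcy discharge and the transmissivities add.
Σ(K_i·b_i) = 4.94×4.55 + 17.1×12.2 + 634×4.92 = 3350 m²/day.
Total thickness b = 21.67 m, so K_eq = Σ(K_i·b_i)/b = 154.6 m/day.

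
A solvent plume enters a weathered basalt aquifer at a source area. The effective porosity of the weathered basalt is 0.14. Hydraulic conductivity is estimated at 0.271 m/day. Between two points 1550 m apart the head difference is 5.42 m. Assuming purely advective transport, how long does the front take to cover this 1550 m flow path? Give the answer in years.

627

Hydraulic gradient i = Δh / L = 5.42 / 1550 = 0.003497.
Darcy flux q = K · i = 0.2710 × 0.003497 = 0.0009476 m/day.
Seepage velocity v = q / n_e = 0.0009476 / 0.14 = 0.006769 m/day.
Travel time t = L / v = 1550 / 0.006769 = 2.290e+05 days = 626.9 years.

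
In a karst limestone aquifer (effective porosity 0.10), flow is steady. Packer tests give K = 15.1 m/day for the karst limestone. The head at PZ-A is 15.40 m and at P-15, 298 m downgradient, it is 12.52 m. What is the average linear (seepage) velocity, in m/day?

Hydraulic gradient i = (15.40 − 12.52) / 298 = 2.88 / 298 = 0.009664.
Darcy flux q = K · i = 15.10 × 0.009664 = 0.1459 m/day.
Seepage velocity v = q / n_e = 0.1459 / 0.10 = 1.459 m/day.

1.46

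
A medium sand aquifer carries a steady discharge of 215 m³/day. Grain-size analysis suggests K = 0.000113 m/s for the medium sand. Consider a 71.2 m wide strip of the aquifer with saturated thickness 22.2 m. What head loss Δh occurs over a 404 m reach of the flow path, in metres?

Convert K: 0.000113 m/s × 86400 = 9.763 m/day.
Cross-sectional area A = 71.2 × 22.2 = 1581 m².
From Q = K·A·i, i = Q / (K·A) = 215 / (9.763 × 1581) = 0.01393.
Head loss Δh = i · L = 0.01393 × 404 = 5.629 m.

5.63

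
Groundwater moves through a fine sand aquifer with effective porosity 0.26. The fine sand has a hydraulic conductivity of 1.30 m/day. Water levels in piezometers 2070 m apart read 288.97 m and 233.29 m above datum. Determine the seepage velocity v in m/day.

0.134

Hydraulic gradient i = (288.97 − 233.29) / 2070 = 55.68 / 2070 = 0.02690.
Darcy flux q = K · i = 1.300 × 0.02690 = 0.03497 m/day.
Seepage velocity v = q / n_e = 0.03497 / 0.26 = 0.1345 m/day.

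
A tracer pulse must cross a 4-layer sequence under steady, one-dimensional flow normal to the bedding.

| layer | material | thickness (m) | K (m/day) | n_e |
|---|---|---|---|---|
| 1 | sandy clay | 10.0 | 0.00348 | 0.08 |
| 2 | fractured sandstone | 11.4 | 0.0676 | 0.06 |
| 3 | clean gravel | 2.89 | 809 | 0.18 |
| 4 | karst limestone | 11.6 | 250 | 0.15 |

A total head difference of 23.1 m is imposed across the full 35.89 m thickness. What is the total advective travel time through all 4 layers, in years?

1.35

With flow normal to the layers, continuity requires the same specific discharge q through every layer.
Σ(b_i/K_i) = 10.0/0.00348 + 11.4/0.0676 + 2.89/809 + 11.6/250 = 3042 d.
q = Δh / Σ(b_i/K_i) = 23.1 / 3042 = 0.007593 m/day.
In each layer the seepage velocity is v_i = q/n_i, so the layer transit time is t_i = b_i·n_i / q:
  layer 1 (sandy clay): t_1 = 10.0 × 0.08 / 0.007593 = 105.4 d
  layer 2 (fractured sandstone): t_2 = 11.4 × 0.06 / 0.007593 = 90.08 d
  layer 3 (clean gravel): t_3 = 2.89 × 0.18 / 0.007593 = 68.51 d
  layer 4 (karst limestone): t_4 = 11.6 × 0.15 / 0.007593 = 229.2 d
Total t = Σ t_i = 493.1 days = 1.350 years.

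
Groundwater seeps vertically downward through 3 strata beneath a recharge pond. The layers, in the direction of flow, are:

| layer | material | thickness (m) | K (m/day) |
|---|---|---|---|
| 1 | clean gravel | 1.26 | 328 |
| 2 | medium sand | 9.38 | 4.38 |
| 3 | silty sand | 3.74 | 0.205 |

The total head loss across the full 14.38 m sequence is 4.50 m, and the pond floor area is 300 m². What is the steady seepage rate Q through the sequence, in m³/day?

Flow is perpendicular to layering, so the layers act in series and the equivalent K is the thickness-weighted harmonic mean.
Total thickness L = 1.26 + 9.38 + 3.74 = 14.38 m.
Σ(b_i/K_i) = 1.26/328 + 9.38/4.38 + 3.74/0.205 = 20.39 d.
K_eq = L / Σ(b_i/K_i) = 14.38 / 20.39 = 0.7053 m/day.
Q = K_eq · A · (Δh/L) = 0.7053 × 300 × (4.50/14.38) = 66.21 m³/day.

66.2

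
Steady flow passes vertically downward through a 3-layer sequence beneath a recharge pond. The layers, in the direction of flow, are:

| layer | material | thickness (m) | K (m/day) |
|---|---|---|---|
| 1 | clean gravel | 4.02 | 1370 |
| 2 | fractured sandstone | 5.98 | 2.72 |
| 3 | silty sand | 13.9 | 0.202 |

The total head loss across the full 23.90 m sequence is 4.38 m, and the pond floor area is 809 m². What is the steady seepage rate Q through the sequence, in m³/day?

Flow is perpendicular to layering, so the layers act in series and the equivalent K is the thickness-weighted harmonic mean.
Total thickness L = 4.02 + 5.98 + 13.9 = 23.90 m.
Σ(b_i/K_i) = 4.02/1370 + 5.98/2.72 + 13.9/0.202 = 71.01 d.
K_eq = L / Σ(b_i/K_i) = 23.90 / 71.01 = 0.3366 m/day.
Q = K_eq · A · (Δh/L) = 0.3366 × 809 × (4.38/23.90) = 49.90 m³/day.

49.9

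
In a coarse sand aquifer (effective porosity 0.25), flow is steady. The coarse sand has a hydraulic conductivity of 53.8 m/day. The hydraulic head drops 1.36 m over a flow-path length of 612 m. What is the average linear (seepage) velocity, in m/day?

0.478

Hydraulic gradient i = Δh / L = 1.36 / 612 = 0.002222.
Darcy flux q = K · i = 53.80 × 0.002222 = 0.1196 m/day.
Seepage velocity v = q / n_e = 0.1196 / 0.25 = 0.4782 m/day.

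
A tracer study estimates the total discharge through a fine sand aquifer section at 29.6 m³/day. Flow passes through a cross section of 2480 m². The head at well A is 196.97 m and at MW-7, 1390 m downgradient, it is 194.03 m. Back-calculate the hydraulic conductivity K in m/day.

Hydraulic gradient i = (196.97 − 194.03) / 1390 = 2.94 / 1390 = 0.002115.
From Q = K·A·i, K = Q / (A·i) = 29.6 / (2480 × 0.002115) = 5.643 m/day.

5.64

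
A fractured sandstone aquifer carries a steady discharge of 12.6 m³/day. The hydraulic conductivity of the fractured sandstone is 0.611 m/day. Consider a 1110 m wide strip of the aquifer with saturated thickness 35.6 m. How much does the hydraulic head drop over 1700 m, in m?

Cross-sectional area A = 1110 × 35.6 = 39516 m².
From Q = K·A·i, i = Q / (K·A) = 12.6 / (0.6110 × 39516) = 0.0005219.
Head loss Δh = i · L = 0.0005219 × 1700 = 0.8872 m.

0.887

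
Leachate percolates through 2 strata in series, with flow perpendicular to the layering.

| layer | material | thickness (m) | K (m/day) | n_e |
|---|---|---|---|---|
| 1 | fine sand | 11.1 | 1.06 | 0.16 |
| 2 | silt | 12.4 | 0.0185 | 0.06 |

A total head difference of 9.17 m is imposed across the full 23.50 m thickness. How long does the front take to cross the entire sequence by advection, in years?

0.512

With flow normal to the layers, continuity requires the same specific discharge q through every layer.
Σ(b_i/K_i) = 11.1/1.06 + 12.4/0.0185 = 680.7 d.
q = Δh / Σ(b_i/K_i) = 9.17 / 680.7 = 0.01347 m/day.
In each layer the seepage velocity is v_i = q/n_i, so the layer transit time is t_i = b_i·n_i / q:
  layer 1 (fine sand): t_1 = 11.1 × 0.16 / 0.01347 = 131.8 d
  layer 2 (silt): t_2 = 12.4 × 0.06 / 0.01347 = 55.23 d
Total t = Σ t_i = 187.1 days = 0.5122 years.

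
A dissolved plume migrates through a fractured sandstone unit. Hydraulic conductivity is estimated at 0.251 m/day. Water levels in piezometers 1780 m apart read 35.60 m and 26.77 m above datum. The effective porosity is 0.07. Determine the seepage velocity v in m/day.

0.0178

Hydraulic gradient i = (35.60 − 26.77) / 1780 = 8.83 / 1780 = 0.004961.
Darcy flux q = K · i = 0.2510 × 0.004961 = 0.001245 m/day.
Seepage velocity v = q / n_e = 0.001245 / 0.07 = 0.01779 m/day.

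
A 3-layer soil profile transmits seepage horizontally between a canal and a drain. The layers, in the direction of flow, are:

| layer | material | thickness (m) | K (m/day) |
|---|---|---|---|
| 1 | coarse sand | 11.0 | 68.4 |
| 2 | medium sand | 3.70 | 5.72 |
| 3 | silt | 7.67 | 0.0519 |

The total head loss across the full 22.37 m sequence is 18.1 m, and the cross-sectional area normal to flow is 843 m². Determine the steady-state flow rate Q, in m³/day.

103

Flow is perpendicular to layering, so the layers act in series and the equivalent K is the thickness-weighted harmonic mean.
Total thickness L = 11.0 + 3.70 + 7.67 = 22.37 m.
Σ(b_i/K_i) = 11.0/68.4 + 3.70/5.72 + 7.67/0.0519 = 148.6 d.
K_eq = L / Σ(b_i/K_i) = 22.37 / 148.6 = 0.1505 m/day.
Q = K_eq · A · (Δh/L) = 0.1505 × 843 × (18.1/22.37) = 102.7 m³/day.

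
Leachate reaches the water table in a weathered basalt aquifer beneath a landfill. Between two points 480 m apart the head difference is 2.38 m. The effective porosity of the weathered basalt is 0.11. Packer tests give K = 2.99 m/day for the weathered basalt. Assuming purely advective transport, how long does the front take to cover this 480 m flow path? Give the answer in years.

9.75

Hydraulic gradient i = Δh / L = 2.38 / 480 = 0.004958.
Darcy flux q = K · i = 2.990 × 0.004958 = 0.01483 m/day.
Seepage velocity v = q / n_e = 0.01483 / 0.11 = 0.1348 m/day.
Travel time t = L / v = 480 / 0.1348 = 3561 days = 9.751 years.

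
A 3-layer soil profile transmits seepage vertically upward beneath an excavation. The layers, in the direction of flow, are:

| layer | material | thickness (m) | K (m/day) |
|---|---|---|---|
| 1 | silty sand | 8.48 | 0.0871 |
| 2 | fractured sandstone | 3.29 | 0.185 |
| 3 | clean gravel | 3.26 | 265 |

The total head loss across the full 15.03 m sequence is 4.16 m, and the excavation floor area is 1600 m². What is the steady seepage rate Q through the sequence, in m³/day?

Flow is perpendicular to layering, so the layers act in series and the equivalent K is the thickness-weighted harmonic mean.
Total thickness L = 8.48 + 3.29 + 3.26 = 15.03 m.
Σ(b_i/K_i) = 8.48/0.0871 + 3.29/0.185 + 3.26/265 = 115.2 d.
K_eq = L / Σ(b_i/K_i) = 15.03 / 115.2 = 0.1305 m/day.
Q = K_eq · A · (Δh/L) = 0.1305 × 1600 × (4.16/15.03) = 57.80 m³/day.

57.8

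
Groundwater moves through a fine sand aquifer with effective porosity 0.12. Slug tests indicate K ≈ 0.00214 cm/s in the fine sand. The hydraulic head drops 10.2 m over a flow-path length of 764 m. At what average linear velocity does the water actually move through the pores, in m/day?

0.206

Convert K: 0.00214 cm/s × 864 = 1.849 m/day.
Hydraulic gradient i = Δh / L = 10.2 / 764 = 0.01335.
Darcy flux q = K · i = 1.849 × 0.01335 = 0.02469 m/day.
Seepage velocity v = q / n_e = 0.02469 / 0.12 = 0.2057 m/day.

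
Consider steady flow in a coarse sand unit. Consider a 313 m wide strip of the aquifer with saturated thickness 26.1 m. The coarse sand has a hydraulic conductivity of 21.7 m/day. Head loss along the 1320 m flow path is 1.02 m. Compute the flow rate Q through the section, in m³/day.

Cross-sectional area A = 313 × 26.1 = 8169 m².
Hydraulic gradient i = Δh / L = 1.02 / 1320 = 0.0007727.
Darcy's law: Q = K · A · i = 21.70 × 8169 × 0.0007727 = 137.0 m³/day.

137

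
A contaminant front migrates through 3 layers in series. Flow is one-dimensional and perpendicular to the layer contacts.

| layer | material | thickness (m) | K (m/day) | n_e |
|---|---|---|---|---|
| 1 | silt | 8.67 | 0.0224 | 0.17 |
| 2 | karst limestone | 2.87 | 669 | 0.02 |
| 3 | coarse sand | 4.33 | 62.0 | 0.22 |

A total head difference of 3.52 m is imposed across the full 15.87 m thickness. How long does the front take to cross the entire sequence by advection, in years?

With flow normal to the layers, continuity requires the same specific discharge q through every layer.
Σ(b_i/K_i) = 8.67/0.0224 + 2.87/669 + 4.33/62.0 = 387.1 d.
q = Δh / Σ(b_i/K_i) = 3.52 / 387.1 = 0.009093 m/day.
In each layer the seepage velocity is v_i = q/n_i, so the layer transit time is t_i = b_i·n_i / q:
  layer 1 (silt): t_1 = 8.67 × 0.17 / 0.009093 = 162.1 d
  layer 2 (karst limestone): t_2 = 2.87 × 0.02 / 0.009093 = 6.313 d
  layer 3 (coarse sand): t_3 = 4.33 × 0.22 / 0.009093 = 104.8 d
Total t = Σ t_i = 273.2 days = 0.7479 years.

0.748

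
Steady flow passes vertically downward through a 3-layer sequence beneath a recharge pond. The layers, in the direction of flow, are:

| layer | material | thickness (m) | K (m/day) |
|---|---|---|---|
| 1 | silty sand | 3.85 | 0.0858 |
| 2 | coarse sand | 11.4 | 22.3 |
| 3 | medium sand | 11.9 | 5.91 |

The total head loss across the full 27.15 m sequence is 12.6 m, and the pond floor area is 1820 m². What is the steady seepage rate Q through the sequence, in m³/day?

Flow is perpendicular to layering, so the layers act in series and the equivalent K is the thickness-weighted harmonic mean.
Total thickness L = 3.85 + 11.4 + 11.9 = 27.15 m.
Σ(b_i/K_i) = 3.85/0.0858 + 11.4/22.3 + 11.9/5.91 = 47.40 d.
K_eq = L / Σ(b_i/K_i) = 27.15 / 47.40 = 0.5728 m/day.
Q = K_eq · A · (Δh/L) = 0.5728 × 1820 × (12.6/27.15) = 483.8 m³/day.

484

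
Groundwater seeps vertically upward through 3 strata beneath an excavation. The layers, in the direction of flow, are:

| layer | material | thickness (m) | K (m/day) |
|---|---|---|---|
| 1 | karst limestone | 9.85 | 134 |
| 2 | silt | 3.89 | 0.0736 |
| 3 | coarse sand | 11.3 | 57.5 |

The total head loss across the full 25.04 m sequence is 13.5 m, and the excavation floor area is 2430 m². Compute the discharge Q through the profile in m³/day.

Flow is perpendicular to layering, so the layers act in series and the equivalent K is the thickness-weighted harmonic mean.
Total thickness L = 9.85 + 3.89 + 11.3 = 25.04 m.
Σ(b_i/K_i) = 9.85/134 + 3.89/0.0736 + 11.3/57.5 = 53.12 d.
K_eq = L / Σ(b_i/K_i) = 25.04 / 53.12 = 0.4714 m/day.
Q = K_eq · A · (Δh/L) = 0.4714 × 2430 × (13.5/25.04) = 617.5 m³/day.

618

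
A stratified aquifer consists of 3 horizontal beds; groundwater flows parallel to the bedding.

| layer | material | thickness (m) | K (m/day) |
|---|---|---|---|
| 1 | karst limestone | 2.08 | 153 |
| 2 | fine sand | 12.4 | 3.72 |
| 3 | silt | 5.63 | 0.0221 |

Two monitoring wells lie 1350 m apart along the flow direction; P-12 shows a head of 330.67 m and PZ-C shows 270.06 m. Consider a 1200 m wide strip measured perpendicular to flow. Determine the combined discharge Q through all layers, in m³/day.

19600

Flow is parallel to layering, so each bed carries its own Darcy discharge and the transmissivities add.
Σ(K_i·b_i) = 153×2.08 + 3.72×12.4 + 0.0221×5.63 = 364.5 m²/day.
Hydraulic gradient i = (330.67 − 270.06) / 1350 = 60.61 / 1350 = 0.04490.
Q = Σ(K_i·b_i) · W · i = 364.5 × 1200 × 0.04490 = 19637 m³/day.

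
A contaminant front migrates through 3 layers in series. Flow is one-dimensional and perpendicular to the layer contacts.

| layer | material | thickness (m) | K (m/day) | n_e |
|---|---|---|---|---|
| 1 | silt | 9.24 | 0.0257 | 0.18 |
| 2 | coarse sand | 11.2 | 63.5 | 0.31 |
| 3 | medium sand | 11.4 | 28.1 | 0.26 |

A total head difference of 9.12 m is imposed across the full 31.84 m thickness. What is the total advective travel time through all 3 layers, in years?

With flow normal to the layers, continuity requires the same specific discharge q through every layer.
Σ(b_i/K_i) = 9.24/0.0257 + 11.2/63.5 + 11.4/28.1 = 360.1 d.
q = Δh / Σ(b_i/K_i) = 9.12 / 360.1 = 0.02533 m/day.
In each layer the seepage velocity is v_i = q/n_i, so the layer transit time is t_i = b_i·n_i / q:
  layer 1 (silt): t_1 = 9.24 × 0.18 / 0.02533 = 65.67 d
  layer 2 (coarse sand): t_2 = 11.2 × 0.31 / 0.02533 = 137.1 d
  layer 3 (medium sand): t_3 = 11.4 × 0.26 / 0.02533 = 117.0 d
Total t = Σ t_i = 319.8 days = 0.8756 years.

0.876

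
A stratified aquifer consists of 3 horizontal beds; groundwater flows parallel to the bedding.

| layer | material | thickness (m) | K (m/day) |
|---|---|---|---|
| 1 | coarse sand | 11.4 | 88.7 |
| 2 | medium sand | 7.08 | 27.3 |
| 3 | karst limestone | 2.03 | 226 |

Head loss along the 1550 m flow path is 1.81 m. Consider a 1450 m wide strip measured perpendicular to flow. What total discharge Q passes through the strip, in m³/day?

2820

Flow is parallel to layering, so each bed carries its own Darcy discharge and the transmissivities add.
Σ(K_i·b_i) = 88.7×11.4 + 27.3×7.08 + 226×2.03 = 1663 m²/day.
Hydraulic gradient i = Δh / L = 1.81 / 1550 = 0.001168.
Q = Σ(K_i·b_i) · W · i = 1663 × 1450 × 0.001168 = 2816 m³/day.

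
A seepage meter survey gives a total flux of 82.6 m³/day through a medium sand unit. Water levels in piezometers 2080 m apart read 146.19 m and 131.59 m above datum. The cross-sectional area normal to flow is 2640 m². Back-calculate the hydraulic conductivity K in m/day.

Hydraulic gradient i = (146.19 − 131.59) / 2080 = 14.6 / 2080 = 0.007019.
From Q = K·A·i, K = Q / (A·i) = 82.6 / (2640 × 0.007019) = 4.457 m/day.

4.46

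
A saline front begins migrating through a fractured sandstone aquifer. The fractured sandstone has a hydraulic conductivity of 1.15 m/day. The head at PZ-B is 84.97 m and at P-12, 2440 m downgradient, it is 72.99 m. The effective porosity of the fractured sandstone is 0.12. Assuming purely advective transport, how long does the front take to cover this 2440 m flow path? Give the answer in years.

Hydraulic gradient i = (84.97 − 72.99) / 2440 = 11.98 / 2440 = 0.004910.
Darcy flux q = K · i = 1.150 × 0.004910 = 0.005646 m/day.
Seepage velocity v = q / n_e = 0.005646 / 0.12 = 0.04705 m/day.
Travel time t = L / v = 2440 / 0.04705 = 51857 days = 142.0 years.

142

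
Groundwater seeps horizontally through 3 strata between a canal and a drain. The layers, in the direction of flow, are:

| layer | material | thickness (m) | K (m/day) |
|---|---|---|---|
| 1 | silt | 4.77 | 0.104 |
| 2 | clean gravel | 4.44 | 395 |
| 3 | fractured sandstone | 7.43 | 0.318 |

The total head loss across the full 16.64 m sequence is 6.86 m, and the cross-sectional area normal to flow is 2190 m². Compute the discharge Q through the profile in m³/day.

Flow is perpendicular to layering, so the layers act in series and the equivalent K is the thickness-weighted harmonic mean.
Total thickness L = 4.77 + 4.44 + 7.43 = 16.64 m.
Σ(b_i/K_i) = 4.77/0.104 + 4.44/395 + 7.43/0.318 = 69.24 d.
K_eq = L / Σ(b_i/K_i) = 16.64 / 69.24 = 0.2403 m/day.
Q = K_eq · A · (Δh/L) = 0.2403 × 2190 × (6.86/16.64) = 217.0 m³/day.

217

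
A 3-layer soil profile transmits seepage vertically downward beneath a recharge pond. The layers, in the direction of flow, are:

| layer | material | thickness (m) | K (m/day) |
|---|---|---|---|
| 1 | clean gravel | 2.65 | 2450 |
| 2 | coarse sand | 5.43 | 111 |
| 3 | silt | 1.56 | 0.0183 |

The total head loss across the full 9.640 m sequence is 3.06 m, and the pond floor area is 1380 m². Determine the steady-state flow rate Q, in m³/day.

Flow is perpendicular to layering, so the layers act in series and the equivalent K is the thickness-weighted harmonic mean.
Total thickness L = 2.65 + 5.43 + 1.56 = 9.640 m.
Σ(b_i/K_i) = 2.65/2450 + 5.43/111 + 1.56/0.0183 = 85.30 d.
K_eq = L / Σ(b_i/K_i) = 9.640 / 85.30 = 0.1130 m/day.
Q = K_eq · A · (Δh/L) = 0.1130 × 1380 × (3.06/9.640) = 49.51 m³/day.

49.5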